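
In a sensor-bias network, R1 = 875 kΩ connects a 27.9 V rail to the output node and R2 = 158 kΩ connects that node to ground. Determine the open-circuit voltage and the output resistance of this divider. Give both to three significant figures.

V_th = 4.27 V, R_th = 134 kΩ

V_th is the open-circuit tap voltage: 27.9 × 158/(875 + 158) = 4.27 V.
With the supply zeroed, R1 and R2 appear in parallel from the tap: R_th = R1‖R2 = (875 × 158)/1033 = 134 kΩ.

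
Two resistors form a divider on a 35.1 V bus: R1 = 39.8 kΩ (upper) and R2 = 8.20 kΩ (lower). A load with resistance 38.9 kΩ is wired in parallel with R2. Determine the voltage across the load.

The load sits in parallel with R2: R2‖R_L = (8.20 × 38.9) / (8.20 + 38.9) = 6.772 kΩ.
V_out = 35.1 × 6.772 / (39.8 + 6.772) = 35.1 × 6.772/46.57 = 5.10 V.

V_out ≈ 5.10 V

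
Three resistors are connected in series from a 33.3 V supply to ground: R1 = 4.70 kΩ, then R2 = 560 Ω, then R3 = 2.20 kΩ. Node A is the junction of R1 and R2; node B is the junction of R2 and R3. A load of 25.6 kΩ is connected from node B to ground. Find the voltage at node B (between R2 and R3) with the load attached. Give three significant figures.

V ≈ 9.26 V

At node B, R3 is in parallel with the load: R3‖R_L = 2026 Ω.
Below node A the resistance is R2 + (R3‖R_L) = 2586 Ω, so V_A = 33.3 × 2586/7286 = 11.82 V.
Then V_B = V_A × (R3‖R_L)/(R2 + R3‖R_L) = 11.82 × 2026/2586 = 9.26 V.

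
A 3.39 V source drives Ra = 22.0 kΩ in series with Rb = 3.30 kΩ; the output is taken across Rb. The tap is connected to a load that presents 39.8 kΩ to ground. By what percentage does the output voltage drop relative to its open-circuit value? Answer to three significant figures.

The divider's output (Thévenin) resistance is Ra‖Rb = 2.870 kΩ.
Fractional drop under load = R_th/(R_th + R_L) = 2.870 / (2.870 + 39.8) = 0.06725.
So the output falls by 6.73 %.

6.73 %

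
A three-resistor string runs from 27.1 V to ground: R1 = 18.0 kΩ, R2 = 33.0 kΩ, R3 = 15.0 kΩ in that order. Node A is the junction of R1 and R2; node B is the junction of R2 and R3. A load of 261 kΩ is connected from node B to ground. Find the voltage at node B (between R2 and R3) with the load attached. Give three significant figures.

V ≈ 5.90 V

At node B, R3 is in parallel with the load: R3‖R_L = 14.18 kΩ.
Below node A the resistance is R2 + (R3‖R_L) = 47.18 kΩ, so V_A = 27.1 × 47.18/65.18 = 19.62 V.
Then V_B = V_A × (R3‖R_L)/(R2 + R3‖R_L) = 19.62 × 14.18/47.18 = 5.90 V.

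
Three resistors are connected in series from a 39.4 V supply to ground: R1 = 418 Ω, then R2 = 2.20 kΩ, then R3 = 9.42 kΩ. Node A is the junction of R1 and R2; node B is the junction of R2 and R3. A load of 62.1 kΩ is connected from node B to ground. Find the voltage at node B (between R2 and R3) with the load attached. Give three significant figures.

V ≈ 29.8 V

At node B, R3 is in parallel with the load: R3‖R_L = 8179 Ω.
Below node A the resistance is R2 + (R3‖R_L) = 10380 Ω, so V_A = 39.4 × 10380/10800 = 37.87 V.
Then V_B = V_A × (R3‖R_L)/(R2 + R3‖R_L) = 37.87 × 8179/10380 = 29.8 V.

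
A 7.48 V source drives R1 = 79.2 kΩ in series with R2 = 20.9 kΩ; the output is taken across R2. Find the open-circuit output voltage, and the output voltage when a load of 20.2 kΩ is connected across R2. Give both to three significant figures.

Open-circuit: V = 7.48 × 20.9/(79.2 + 20.9) = 1.56 V.
With the load, R2 becomes R2‖R_L = 10.27 kΩ, so V = 7.48 × 10.27/89.47 = 0.859 V.

Unloaded: 1.56 V; loaded: 0.859 V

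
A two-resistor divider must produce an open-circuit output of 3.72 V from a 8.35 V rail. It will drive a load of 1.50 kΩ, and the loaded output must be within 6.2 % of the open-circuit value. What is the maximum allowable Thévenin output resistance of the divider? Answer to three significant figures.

R_th ≤ 99.1 Ω

Loading drop = R_th/(R_th + R_L) ≤ 0.0620, so R_th ≤ R_L · ε/(1−ε) = 1.50 kΩ × 0.0620/0.9380 = 99.1 Ω.
(Any R1, R2 with R2/(R1+R2) = 0.446 and R1‖R2 ≤ 99.1 Ω will meet the spec.)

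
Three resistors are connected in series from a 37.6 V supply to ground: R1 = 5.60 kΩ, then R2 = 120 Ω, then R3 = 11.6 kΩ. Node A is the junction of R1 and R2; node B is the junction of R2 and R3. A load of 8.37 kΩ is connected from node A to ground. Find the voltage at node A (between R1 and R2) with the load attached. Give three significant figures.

V ≈ 17.5 V

Below node A the series string R2+R3 = 11720 Ω sits in parallel with the 8370 Ω load: 4883 Ω.
V_A = 37.6 × 4883/(5600 + 4883) = 17.5 V.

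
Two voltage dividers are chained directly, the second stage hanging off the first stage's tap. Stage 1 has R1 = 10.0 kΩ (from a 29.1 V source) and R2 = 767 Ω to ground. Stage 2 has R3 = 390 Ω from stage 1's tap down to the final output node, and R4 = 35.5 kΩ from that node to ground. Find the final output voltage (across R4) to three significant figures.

V_out ≈ 2.01 V

Stage 2 presents R3+R4 = 35890 Ω as a load on stage 1's tap.
Stage 1's lower leg becomes R2‖(R3+R4) = 751.0 Ω, so V_mid = 29.1 × 751.0/10750 = 2.033 V.
Stage 2 is itself unloaded: V_out = V_mid × R4/(R3+R4) = 2.033 × 35500/35890 = 2.01 V.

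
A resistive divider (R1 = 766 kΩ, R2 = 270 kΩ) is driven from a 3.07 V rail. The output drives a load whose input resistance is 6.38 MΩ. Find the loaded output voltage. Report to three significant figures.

The load sits in parallel with R2: R2‖R_L = (270 × 6380) / (270 + 6380) = 259.0 kΩ.
V_out = 3.07 × 259.0 / (766 + 259.0) = 3.07 × 259.0/1025 = 0.776 V.

V_out ≈ 0.776 V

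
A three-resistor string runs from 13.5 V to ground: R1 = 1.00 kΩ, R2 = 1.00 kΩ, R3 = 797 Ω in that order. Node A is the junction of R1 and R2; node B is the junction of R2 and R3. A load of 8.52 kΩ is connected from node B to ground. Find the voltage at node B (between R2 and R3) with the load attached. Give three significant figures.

V ≈ 3.61 V

At node B, R3 is in parallel with the load: R3‖R_L = 728.8 Ω.
Below node A the resistance is R2 + (R3‖R_L) = 1729 Ω, so V_A = 13.5 × 1729/2729 = 8.553 V.
Then V_B = V_A × (R3‖R_L)/(R2 + R3‖R_L) = 8.553 × 728.8/1729 = 3.61 V.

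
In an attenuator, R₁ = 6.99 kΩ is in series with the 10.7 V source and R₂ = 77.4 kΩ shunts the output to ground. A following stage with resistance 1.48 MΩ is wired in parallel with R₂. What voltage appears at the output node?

V_out ≈ 9.77 V

The load sits in parallel with R₂: R₂‖R_L = (77.4 × 1480) / (77.4 + 1480) = 73.55 kΩ.
V_out = 10.7 × 73.55 / (6.99 + 73.55) = 10.7 × 73.55/80.54 = 9.77 V.
(Unloaded it would have been 9.81 V.)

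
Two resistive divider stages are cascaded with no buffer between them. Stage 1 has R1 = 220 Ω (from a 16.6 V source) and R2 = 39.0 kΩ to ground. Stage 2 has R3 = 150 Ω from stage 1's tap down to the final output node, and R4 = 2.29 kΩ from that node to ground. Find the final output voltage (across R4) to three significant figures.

Stage 2 presents R3+R4 = 2440 Ω as a load on stage 1's tap.
Stage 1's lower leg becomes R2‖(R3+R4) = 2296 Ω, so V_mid = 16.6 × 2296/2516 = 15.15 V.
Stage 2 is itself unloaded: V_out = V_mid × R4/(R3+R4) = 15.15 × 2290/2440 = 14.2 V.

V_out ≈ 14.2 V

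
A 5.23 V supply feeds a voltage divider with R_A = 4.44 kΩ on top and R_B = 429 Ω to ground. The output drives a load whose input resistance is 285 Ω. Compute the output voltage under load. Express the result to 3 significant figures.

The load sits in parallel with R_B: R_B‖R_L = (429 × 285) / (429 + 285) = 171.2 Ω.
V_out = 5.23 × 171.2 / (4440 + 171.2) = 5.23 × 171.2/4611 = 0.194 V.

V_out ≈ 0.194 V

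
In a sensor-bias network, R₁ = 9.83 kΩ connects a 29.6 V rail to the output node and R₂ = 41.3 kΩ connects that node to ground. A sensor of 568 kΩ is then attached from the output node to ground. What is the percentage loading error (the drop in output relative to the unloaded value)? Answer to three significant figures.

1.38 %

The divider's output (Thévenin) resistance is R₁‖R₂ = 7.940 kΩ.
Fractional drop under load = R_th/(R_th + R_L) = 7.940 / (7.940 + 568) = 0.01379.
So the output falls by 1.38 %.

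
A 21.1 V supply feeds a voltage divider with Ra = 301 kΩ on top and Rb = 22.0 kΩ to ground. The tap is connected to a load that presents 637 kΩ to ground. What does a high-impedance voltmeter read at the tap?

V_out ≈ 1.39 V

The load sits in parallel with Rb: Rb‖R_L = (22.0 × 637) / (22.0 + 637) = 21.27 kΩ.
V_out = 21.1 × 21.27 / (301 + 21.27) = 21.1 × 21.27/322.3 = 1.39 V.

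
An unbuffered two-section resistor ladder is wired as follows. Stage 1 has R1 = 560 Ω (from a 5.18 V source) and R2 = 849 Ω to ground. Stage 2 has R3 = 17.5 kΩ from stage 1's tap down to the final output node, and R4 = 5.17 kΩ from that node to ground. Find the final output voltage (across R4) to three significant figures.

V_out ≈ 0.701 V

Stage 2 presents R3+R4 = 22670 Ω as a load on stage 1's tap.
Stage 1's lower leg becomes R2‖(R3+R4) = 818.4 Ω, so V_mid = 5.18 × 818.4/1378 = 3.075 V.
Stage 2 is itself unloaded: V_out = V_mid × R4/(R3+R4) = 3.075 × 5170/22670 = 0.701 V.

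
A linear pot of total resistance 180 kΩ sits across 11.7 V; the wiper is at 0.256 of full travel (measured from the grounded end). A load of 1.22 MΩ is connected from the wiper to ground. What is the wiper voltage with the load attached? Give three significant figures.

The wiper splits the pot into (1−α)R = 133.9 kΩ above and αR = 46.08 kΩ below.
Lower section ‖ load = 44.40 kΩ.
V_wiper = 11.7 × 44.40/(133.9 + 44.40) = 2.91 V.

V ≈ 2.91 V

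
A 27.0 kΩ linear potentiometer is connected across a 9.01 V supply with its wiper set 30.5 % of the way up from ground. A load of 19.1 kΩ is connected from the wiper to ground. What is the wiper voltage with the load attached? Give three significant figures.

The wiper splits the pot into (1−α)R = 18.77 kΩ above and αR = 8.235 kΩ below.
Lower section ‖ load = 5.754 kΩ.
V_wiper = 9.01 × 5.754/(18.77 + 5.754) = 2.11 V.

V ≈ 2.11 V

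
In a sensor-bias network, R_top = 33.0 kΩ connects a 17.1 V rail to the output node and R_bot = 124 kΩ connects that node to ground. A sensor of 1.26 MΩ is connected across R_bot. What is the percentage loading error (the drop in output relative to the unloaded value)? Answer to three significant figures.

2.03 %

The divider's output (Thévenin) resistance is R_top‖R_bot = 26.06 kΩ.
Fractional drop under load = R_th/(R_th + R_L) = 26.06 / (26.06 + 1260) = 0.02027.
So the output falls by 2.03 %.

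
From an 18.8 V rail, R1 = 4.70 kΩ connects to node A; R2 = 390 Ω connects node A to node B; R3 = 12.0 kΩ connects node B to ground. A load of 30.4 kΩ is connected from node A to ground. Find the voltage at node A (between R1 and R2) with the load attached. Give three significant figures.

V ≈ 12.3 V

Below node A the series string R2+R3 = 12390 Ω sits in parallel with the 30400 Ω load: 8802 Ω.
V_A = 18.8 × 8802/(4700 + 8802) = 12.3 V.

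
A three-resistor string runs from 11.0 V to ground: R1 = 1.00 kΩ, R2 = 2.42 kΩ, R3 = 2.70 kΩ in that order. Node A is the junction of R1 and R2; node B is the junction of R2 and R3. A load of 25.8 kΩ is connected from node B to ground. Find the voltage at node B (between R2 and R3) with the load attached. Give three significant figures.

V ≈ 4.58 V

At node B, R3 is in parallel with the load: R3‖R_L = 2.444 kΩ.
Below node A the resistance is R2 + (R3‖R_L) = 4.864 kΩ, so V_A = 11.0 × 4.864/5.864 = 9.124 V.
Then V_B = V_A × (R3‖R_L)/(R2 + R3‖R_L) = 9.124 × 2.444/4.864 = 4.58 V.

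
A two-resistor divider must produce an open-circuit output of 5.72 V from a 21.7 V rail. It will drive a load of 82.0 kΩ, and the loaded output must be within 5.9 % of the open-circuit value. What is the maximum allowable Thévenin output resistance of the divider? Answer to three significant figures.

R_th ≤ 5.14 kΩ

Loading drop = R_th/(R_th + R_L) ≤ 0.0590, so R_th ≤ R_L · ε/(1−ε) = 82.0 kΩ × 0.0590/0.9410 = 5.14 kΩ.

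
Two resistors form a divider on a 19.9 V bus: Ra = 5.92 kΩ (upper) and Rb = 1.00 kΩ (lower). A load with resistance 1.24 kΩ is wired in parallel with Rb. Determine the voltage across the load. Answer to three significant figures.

The load sits in parallel with Rb: Rb‖R_L = (1.00 × 1.24) / (1.00 + 1.24) = 0.5536 kΩ.
V_out = 19.9 × 0.5536 / (5.92 + 0.5536) = 19.9 × 0.5536/6.474 = 1.70 V.

V_out ≈ 1.70 V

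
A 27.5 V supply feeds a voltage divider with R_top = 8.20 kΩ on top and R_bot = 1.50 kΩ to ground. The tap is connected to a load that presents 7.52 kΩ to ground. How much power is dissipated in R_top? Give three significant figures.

P ≈ 69.4 mW

Total resistance from the source is R_top + (R_bot‖R_L) = 9.451 kΩ, so I = 27.5/9.451 kΩ = 2.910 mA.
P = I²·R_top = (2.910 mA)² × 8.20 kΩ = 69.4 mW.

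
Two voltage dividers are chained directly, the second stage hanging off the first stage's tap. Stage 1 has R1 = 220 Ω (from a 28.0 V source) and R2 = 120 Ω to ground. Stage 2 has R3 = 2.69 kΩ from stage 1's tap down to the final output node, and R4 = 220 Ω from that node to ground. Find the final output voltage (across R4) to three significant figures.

V_out ≈ 0.728 V

Stage 2 presents R3+R4 = 2910 Ω as a load on stage 1's tap.
Stage 1's lower leg becomes R2‖(R3+R4) = 115.2 Ω, so V_mid = 28.0 × 115.2/335.2 = 9.626 V.
Stage 2 is itself unloaded: V_out = V_mid × R4/(R3+R4) = 9.626 × 220/2910 = 0.728 V.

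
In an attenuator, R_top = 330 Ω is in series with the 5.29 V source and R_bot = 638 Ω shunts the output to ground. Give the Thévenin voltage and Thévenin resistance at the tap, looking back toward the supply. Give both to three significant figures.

V_th = 3.49 V, R_th = 218 Ω

V_th is the open-circuit tap voltage: 5.29 × 638/(330 + 638) = 3.49 V.
With the supply zeroed, R_top and R_bot appear in parallel from the tap: R_th = R_top‖R_bot = (330 × 638)/968.0 = 218 Ω.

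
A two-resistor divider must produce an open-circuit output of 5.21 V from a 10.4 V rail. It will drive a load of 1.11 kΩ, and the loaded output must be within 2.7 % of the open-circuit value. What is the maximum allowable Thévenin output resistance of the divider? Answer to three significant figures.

Loading drop = R_th/(R_th + R_L) ≤ 0.0270, so R_th ≤ R_L · ε/(1−ε) = 1.11 kΩ × 0.0270/0.9730 = 30.8 Ω.
(Any R1, R2 with R2/(R1+R2) = 0.501 and R1‖R2 ≤ 30.8 Ω will meet the spec.)

R_th ≤ 30.8 Ω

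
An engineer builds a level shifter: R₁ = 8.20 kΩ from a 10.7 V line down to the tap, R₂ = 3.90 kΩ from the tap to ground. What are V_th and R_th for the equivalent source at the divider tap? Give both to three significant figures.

V_th is the open-circuit tap voltage: 10.7 × 3.90/(8.20 + 3.90) = 3.45 V.
With the supply zeroed, R₁ and R₂ appear in parallel from the tap: R_th = R₁‖R₂ = (8.20 × 3.90)/12.10 = 2.64 kΩ.

V_th = 3.45 V, R_th = 2.64 kΩ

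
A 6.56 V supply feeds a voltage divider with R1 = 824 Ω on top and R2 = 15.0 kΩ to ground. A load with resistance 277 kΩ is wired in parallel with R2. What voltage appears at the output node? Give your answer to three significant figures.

V_out ≈ 6.20 V

The load sits in parallel with R2: R2‖R_L = (15000 × 277000) / (15000 + 277000) = 14230 Ω.
V_out = 6.56 × 14230 / (824 + 14230) = 6.56 × 14230/15050 = 6.20 V.
(Unloaded it would have been 6.22 V.)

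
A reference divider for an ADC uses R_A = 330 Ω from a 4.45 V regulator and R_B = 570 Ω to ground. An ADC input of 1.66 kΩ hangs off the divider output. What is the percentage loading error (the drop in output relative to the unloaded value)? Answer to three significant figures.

11.2 %

Unloaded V = 4.45 × 570/900.0 = 2.8183 V.
Loaded: R_B‖R_L = 424.3 Ω, giving V = 4.45 × 424.3/754.3 = 2.5032 V.
Drop = (2.8183 − 2.5032) / 2.8183 = 11.2 %.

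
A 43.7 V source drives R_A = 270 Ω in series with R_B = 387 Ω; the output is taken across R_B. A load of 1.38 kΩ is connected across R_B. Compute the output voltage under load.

V_out ≈ 23.1 V

The load sits in parallel with R_B: R_B‖R_L = (387 × 1380) / (387 + 1380) = 302.2 Ω.
V_out = 43.7 × 302.2 / (270 + 302.2) = 43.7 × 302.2/572.2 = 23.1 V.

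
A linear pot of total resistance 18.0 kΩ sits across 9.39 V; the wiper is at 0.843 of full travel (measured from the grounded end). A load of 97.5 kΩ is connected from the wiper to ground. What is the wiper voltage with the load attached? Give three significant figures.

The wiper splits the pot into (1−α)R = 2.826 kΩ above and αR = 15.17 kΩ below.
Lower section ‖ load = 13.13 kΩ.
V_wiper = 9.39 × 13.13/(2.826 + 13.13) = 7.73 V.

V ≈ 7.73 V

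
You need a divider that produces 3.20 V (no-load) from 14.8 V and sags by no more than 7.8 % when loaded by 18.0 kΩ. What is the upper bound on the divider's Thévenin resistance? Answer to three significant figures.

R_th ≤ 1.52 kΩ

Loading drop = R_th/(R_th + R_L) ≤ 0.0780, so R_th ≤ R_L · ε/(1−ε) = 18.0 kΩ × 0.0780/0.9220 = 1.52 kΩ.
(Any R1, R2 with R2/(R1+R2) = 0.216 and R1‖R2 ≤ 1.52 kΩ will meet the spec.)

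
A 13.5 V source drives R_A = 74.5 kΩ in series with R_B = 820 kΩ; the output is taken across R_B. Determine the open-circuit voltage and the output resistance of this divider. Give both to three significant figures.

V_th = 12.4 V, R_th = 68.3 kΩ

V_th is the open-circuit tap voltage: 13.5 × 820/(74.5 + 820) = 12.4 V.
With the supply zeroed, R_A and R_B appear in parallel from the tap: R_th = R_A‖R_B = (74.5 × 820)/894.5 = 68.3 kΩ.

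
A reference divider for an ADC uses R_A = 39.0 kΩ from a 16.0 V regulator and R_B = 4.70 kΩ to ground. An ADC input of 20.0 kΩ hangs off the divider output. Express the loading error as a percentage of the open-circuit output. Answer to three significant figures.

Unloaded V = 16.0 × 4.70/43.70 = 1.721 V.
Loaded: R_B‖R_L = 3.806 kΩ, giving V = 16.0 × 3.806/42.81 = 1.422 V.
Drop = (1.721 − 1.422) / 1.721 = 17.3 %.

17.3 %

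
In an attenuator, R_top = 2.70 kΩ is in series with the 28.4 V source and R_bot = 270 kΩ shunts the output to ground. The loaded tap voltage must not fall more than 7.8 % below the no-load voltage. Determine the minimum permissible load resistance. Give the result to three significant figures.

R_L(min) ≈ 31.6 kΩ

Output resistance R_th = R_top‖R_bot = (2.70 × 270)/272.7 = 2.673 kΩ.
The fractional drop is R_th/(R_th + R_L); requiring this ≤ 0.0780 gives R_L ≥ R_th(1/0.0780 − 1) = 2.673 × 11.82 = 31.6 kΩ.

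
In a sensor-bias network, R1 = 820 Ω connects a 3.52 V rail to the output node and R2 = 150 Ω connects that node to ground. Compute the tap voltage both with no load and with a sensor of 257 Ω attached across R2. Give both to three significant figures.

Open-circuit: V = 3.52 × 150/(820 + 150) = 0.544 V.
With the load, R2 becomes R2‖R_L = 94.72 Ω, so V = 3.52 × 94.72/914.7 = 0.364 V.

Unloaded: 0.544 V; loaded: 0.364 V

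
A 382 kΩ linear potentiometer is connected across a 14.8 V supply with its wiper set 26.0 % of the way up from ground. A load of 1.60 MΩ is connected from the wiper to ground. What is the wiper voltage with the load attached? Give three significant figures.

The wiper splits the pot into (1−α)R = 282.7 kΩ above and αR = 99.32 kΩ below.
Lower section ‖ load = 93.52 kΩ.
V_wiper = 14.8 × 93.52/(282.7 + 93.52) = 3.68 V.

V ≈ 3.68 V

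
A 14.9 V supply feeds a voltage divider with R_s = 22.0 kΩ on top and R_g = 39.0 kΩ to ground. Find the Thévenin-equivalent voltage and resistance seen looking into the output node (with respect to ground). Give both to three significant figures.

V_th = 9.53 V, R_th = 14.1 kΩ

V_th is the open-circuit tap voltage: 14.9 × 39.0/(22.0 + 39.0) = 9.53 V.
With the supply zeroed, R_s and R_g appear in parallel from the tap: R_th = R_s‖R_g = (22.0 × 39.0)/61.00 = 14.1 kΩ.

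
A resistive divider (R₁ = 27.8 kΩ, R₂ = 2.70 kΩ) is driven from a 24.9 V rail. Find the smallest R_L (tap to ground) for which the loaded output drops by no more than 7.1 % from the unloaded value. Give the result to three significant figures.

R_L(min) ≈ 32.2 kΩ

Output resistance R_th = R₁‖R₂ = (27.8 × 2.70)/30.50 = 2.461 kΩ.
The fractional drop is R_th/(R_th + R_L); requiring this ≤ 0.0710 gives R_L ≥ R_th(1/0.0710 − 1) = 2.461 × 13.08 = 32.2 kΩ.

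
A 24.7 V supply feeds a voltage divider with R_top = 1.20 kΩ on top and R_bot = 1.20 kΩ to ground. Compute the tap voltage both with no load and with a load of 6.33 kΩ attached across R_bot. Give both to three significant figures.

Open-circuit: V = 24.7 × 1.20/(1.20 + 1.20) = 12.3 V.
With the load, R_bot becomes R_bot‖R_L = 1.009 kΩ, so V = 24.7 × 1.009/2.209 = 11.3 V.

Unloaded: 12.3 V; loaded: 11.3 V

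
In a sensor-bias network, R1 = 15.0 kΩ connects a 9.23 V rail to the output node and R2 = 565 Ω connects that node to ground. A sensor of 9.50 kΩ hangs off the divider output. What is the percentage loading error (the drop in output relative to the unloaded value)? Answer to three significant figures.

5.42 %

The divider's output (Thévenin) resistance is R1‖R2 = 544.5 Ω.
Fractional drop under load = R_th/(R_th + R_L) = 544.5 / (544.5 + 9500) = 0.05421.
So the output falls by 5.42 %.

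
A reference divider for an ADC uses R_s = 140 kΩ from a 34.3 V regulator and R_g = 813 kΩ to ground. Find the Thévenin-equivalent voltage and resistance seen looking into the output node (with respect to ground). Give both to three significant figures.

V_th = 29.3 V, R_th = 119 kΩ

V_th is the open-circuit tap voltage: 34.3 × 813/(140 + 813) = 29.3 V.
With the supply zeroed, R_s and R_g appear in parallel from the tap: R_th = R_s‖R_g = (140 × 813)/953.0 = 119 kΩ.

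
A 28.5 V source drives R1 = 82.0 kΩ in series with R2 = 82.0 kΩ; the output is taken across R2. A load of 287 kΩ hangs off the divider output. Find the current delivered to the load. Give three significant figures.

R2‖R_L = 63.78 kΩ; V_out = 28.5 × 63.78/145.8 = 12.47 V.
I_L = V_out / R_L = 12.47 / 287 kΩ = 0.0434 mA.

I_L ≈ 0.0434 mA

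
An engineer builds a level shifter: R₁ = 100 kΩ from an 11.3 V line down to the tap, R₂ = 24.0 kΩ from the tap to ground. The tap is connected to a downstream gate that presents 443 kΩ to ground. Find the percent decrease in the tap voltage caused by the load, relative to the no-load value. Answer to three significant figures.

The divider's output (Thévenin) resistance is R₁‖R₂ = 19.35 kΩ.
Fractional drop under load = R_th/(R_th + R_L) = 19.35 / (19.35 + 443) = 0.04186.
So the output falls by 4.19 %.

4.19 %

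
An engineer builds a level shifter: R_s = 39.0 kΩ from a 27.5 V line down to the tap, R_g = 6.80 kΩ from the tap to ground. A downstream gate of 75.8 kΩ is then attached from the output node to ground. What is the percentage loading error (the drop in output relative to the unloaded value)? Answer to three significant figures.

The divider's output (Thévenin) resistance is R_s‖R_g = 5.790 kΩ.
Fractional drop under load = R_th/(R_th + R_L) = 5.790 / (5.790 + 75.8) = 0.07097.
So the output falls by 7.10 %.

7.10 %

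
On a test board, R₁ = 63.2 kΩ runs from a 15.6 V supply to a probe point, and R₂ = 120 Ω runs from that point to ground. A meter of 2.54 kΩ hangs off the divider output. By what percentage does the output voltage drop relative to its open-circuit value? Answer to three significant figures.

4.50 %

The divider's output (Thévenin) resistance is R₁‖R₂ = 119.8 Ω.
Fractional drop under load = R_th/(R_th + R_L) = 119.8 / (119.8 + 2540) = 0.04503.
So the output falls by 4.50 %.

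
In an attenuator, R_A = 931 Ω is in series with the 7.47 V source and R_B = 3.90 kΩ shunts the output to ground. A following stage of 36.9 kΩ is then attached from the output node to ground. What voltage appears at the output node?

The load sits in parallel with R_B: R_B‖R_L = (3900 × 36900) / (3900 + 36900) = 3527 Ω.
V_out = 7.47 × 3527 / (931 + 3527) = 7.47 × 3527/4458 = 5.91 V.
(Unloaded it would have been 6.03 V.)

V_out ≈ 5.91 V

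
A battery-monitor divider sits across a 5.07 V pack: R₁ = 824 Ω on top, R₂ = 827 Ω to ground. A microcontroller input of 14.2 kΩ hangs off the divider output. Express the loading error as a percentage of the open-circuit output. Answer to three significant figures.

The divider's output (Thévenin) resistance is R₁‖R₂ = 412.7 Ω.
Fractional drop under load = R_th/(R_th + R_L) = 412.7 / (412.7 + 14200) = 0.02825.
So the output falls by 2.82 %.

2.82 %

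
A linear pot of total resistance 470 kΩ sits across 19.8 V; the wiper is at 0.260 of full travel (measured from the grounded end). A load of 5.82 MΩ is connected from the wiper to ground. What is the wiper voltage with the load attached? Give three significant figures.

The wiper splits the pot into (1−α)R = 347.8 kΩ above and αR = 122.2 kΩ below.
Lower section ‖ load = 119.7 kΩ.
V_wiper = 19.8 × 119.7/(347.8 + 119.7) = 5.07 V.

V ≈ 5.07 V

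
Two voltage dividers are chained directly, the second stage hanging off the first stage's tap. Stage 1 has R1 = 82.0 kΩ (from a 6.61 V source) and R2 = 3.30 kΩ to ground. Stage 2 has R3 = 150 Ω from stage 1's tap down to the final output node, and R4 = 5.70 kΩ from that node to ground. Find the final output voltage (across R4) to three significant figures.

Stage 2 presents R3+R4 = 5850 Ω as a load on stage 1's tap.
Stage 1's lower leg becomes R2‖(R3+R4) = 2110 Ω, so V_mid = 6.61 × 2110/84110 = 0.1658 V.
Stage 2 is itself unloaded: V_out = V_mid × R4/(R3+R4) = 0.1658 × 5700/5850 = 0.162 V.

V_out ≈ 0.162 V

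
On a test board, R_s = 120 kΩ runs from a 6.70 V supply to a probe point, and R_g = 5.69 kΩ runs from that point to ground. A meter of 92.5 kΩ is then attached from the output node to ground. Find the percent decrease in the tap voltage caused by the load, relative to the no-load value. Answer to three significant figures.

5.55 %

The divider's output (Thévenin) resistance is R_s‖R_g = 5.432 kΩ.
Fractional drop under load = R_th/(R_th + R_L) = 5.432 / (5.432 + 92.5) = 0.05547.
So the output falls by 5.55 %.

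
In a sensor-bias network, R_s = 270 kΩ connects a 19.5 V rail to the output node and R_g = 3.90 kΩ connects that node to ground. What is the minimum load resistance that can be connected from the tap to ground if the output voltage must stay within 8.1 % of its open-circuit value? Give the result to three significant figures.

R_L(min) ≈ 43.6 kΩ

Output resistance R_th = R_s‖R_g = (270 × 3.90)/273.9 = 3.844 kΩ.
The fractional drop is R_th/(R_th + R_L); requiring this ≤ 0.0810 gives R_L ≥ R_th(1/0.0810 − 1) = 3.844 × 11.35 = 43.6 kΩ.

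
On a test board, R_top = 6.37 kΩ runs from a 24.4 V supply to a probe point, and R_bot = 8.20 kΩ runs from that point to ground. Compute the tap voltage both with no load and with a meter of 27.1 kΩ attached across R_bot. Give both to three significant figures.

Open-circuit: V = 24.4 × 8.20/(6.37 + 8.20) = 13.7 V.
With the load, R_bot becomes R_bot‖R_L = 6.295 kΩ, so V = 24.4 × 6.295/12.67 = 12.1 V.

Unloaded: 13.7 V; loaded: 12.1 V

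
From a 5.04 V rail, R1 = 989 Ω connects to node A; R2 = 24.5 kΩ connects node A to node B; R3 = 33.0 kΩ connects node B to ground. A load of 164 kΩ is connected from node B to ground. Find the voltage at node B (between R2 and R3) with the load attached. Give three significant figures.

At node B, R3 is in parallel with the load: R3‖R_L = 27470 Ω.
Below node A the resistance is R2 + (R3‖R_L) = 51970 Ω, so V_A = 5.04 × 51970/52960 = 4.946 V.
Then V_B = V_A × (R3‖R_L)/(R2 + R3‖R_L) = 4.946 × 27470/51970 = 2.61 V.

V ≈ 2.61 V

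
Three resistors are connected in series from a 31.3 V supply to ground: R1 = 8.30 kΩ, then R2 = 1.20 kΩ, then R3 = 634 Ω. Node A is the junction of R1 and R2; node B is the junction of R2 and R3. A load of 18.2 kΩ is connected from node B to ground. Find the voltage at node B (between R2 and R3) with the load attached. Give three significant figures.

At node B, R3 is in parallel with the load: R3‖R_L = 612.7 Ω.
Below node A the resistance is R2 + (R3‖R_L) = 1813 Ω, so V_A = 31.3 × 1813/10110 = 5.610 V.
Then V_B = V_A × (R3‖R_L)/(R2 + R3‖R_L) = 5.610 × 612.7/1813 = 1.90 V.

V ≈ 1.90 V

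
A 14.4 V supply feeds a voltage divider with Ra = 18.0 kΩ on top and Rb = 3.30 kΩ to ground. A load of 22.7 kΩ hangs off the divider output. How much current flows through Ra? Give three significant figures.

Rb‖R_L = 2.881 kΩ, so the source sees Ra + Rb‖R_L = 20.88 kΩ.
I = 14.4 V / 20.88 kΩ = 0.690 mA.

I ≈ 0.690 mA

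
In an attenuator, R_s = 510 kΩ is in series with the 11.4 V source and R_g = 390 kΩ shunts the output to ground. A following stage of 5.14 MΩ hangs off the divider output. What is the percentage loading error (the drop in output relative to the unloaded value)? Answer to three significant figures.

4.12 %

The divider's output (Thévenin) resistance is R_s‖R_g = 221.0 kΩ.
Fractional drop under load = R_th/(R_th + R_L) = 221.0 / (221.0 + 5140) = 0.04122.
So the output falls by 4.12 %.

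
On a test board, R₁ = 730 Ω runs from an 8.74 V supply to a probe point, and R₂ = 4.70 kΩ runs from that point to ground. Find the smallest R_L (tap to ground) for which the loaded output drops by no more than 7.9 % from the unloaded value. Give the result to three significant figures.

R_L(min) ≈ 7.37 kΩ

Output resistance R_th = R₁‖R₂ = (730 × 4700)/5430 = 631.9 Ω.
The fractional drop is R_th/(R_th + R_L); requiring this ≤ 0.0790 gives R_L ≥ R_th(1/0.0790 − 1) = 631.9 × 11.66 = 7.37 kΩ.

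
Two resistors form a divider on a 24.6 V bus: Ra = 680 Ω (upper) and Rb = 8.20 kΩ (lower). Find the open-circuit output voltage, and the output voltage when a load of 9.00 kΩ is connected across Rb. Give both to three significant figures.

Unloaded: 22.7 V; loaded: 21.2 V

Open-circuit: V = 24.6 × 8200/(680 + 8200) = 22.7 V.
With the load, Rb becomes Rb‖R_L = 4291 Ω, so V = 24.6 × 4291/4971 = 21.2 V.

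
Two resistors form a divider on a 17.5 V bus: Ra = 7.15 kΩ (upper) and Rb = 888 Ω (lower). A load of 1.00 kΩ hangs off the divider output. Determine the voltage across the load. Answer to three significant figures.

V_out ≈ 1.08 V

The load sits in parallel with Rb: Rb‖R_L = (888 × 1000) / (888 + 1000) = 470.3 Ω.
V_out = 17.5 × 470.3 / (7150 + 470.3) = 17.5 × 470.3/7620 = 1.08 V.
(Unloaded it would have been 1.93 V.)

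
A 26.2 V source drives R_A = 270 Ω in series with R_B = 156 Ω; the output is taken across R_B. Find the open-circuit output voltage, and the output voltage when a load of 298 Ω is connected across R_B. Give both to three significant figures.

Open-circuit: V = 26.2 × 156/(270 + 156) = 9.59 V.
With the load, R_B becomes R_B‖R_L = 102.4 Ω, so V = 26.2 × 102.4/372.4 = 7.20 V.

Unloaded: 9.59 V; loaded: 7.20 V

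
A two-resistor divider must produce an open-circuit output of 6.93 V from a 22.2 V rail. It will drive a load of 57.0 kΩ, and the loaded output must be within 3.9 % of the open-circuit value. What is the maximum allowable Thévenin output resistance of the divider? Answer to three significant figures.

Loading drop = R_th/(R_th + R_L) ≤ 0.0390, so R_th ≤ R_L · ε/(1−ε) = 57.0 kΩ × 0.0390/0.9610 = 2.31 kΩ.
(Any R1, R2 with R2/(R1+R2) = 0.312 and R1‖R2 ≤ 2.31 kΩ will meet the spec.)

R_th ≤ 2.31 kΩ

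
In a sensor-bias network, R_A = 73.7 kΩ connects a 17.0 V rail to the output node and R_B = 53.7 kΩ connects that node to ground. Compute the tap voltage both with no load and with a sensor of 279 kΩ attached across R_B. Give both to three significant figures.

Unloaded: 7.17 V; loaded: 6.45 V

Open-circuit: V = 17.0 × 53.7/(73.7 + 53.7) = 7.17 V.
With the load, R_B becomes R_B‖R_L = 45.03 kΩ, so V = 17.0 × 45.03/118.7 = 6.45 V.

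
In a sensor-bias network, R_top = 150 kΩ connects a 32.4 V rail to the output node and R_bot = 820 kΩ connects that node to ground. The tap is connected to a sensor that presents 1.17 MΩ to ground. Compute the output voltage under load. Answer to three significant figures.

V_out ≈ 24.7 V

The load sits in parallel with R_bot: R_bot‖R_L = (820 × 1170) / (820 + 1170) = 482.1 kΩ.
V_out = 32.4 × 482.1 / (150 + 482.1) = 32.4 × 482.1/632.1 = 24.7 V.
(Unloaded it would have been 27.4 V.)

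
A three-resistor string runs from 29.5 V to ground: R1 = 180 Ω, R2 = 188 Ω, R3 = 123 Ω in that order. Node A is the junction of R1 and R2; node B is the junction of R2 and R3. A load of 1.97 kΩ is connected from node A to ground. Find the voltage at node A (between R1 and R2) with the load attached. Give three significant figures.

Below node A the series string R2+R3 = 311.0 Ω sits in parallel with the 1970 Ω load: 268.6 Ω.
V_A = 29.5 × 268.6/(180 + 268.6) = 17.7 V.

V ≈ 17.7 V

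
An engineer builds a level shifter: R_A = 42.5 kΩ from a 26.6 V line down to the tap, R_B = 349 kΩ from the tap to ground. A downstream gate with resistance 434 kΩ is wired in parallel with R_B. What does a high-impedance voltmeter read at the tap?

V_out ≈ 21.8 V

The load sits in parallel with R_B: R_B‖R_L = (349 × 434) / (349 + 434) = 193.4 kΩ.
V_out = 26.6 × 193.4 / (42.5 + 193.4) = 26.6 × 193.4/235.9 = 21.8 V.
(Unloaded it would have been 23.7 V.)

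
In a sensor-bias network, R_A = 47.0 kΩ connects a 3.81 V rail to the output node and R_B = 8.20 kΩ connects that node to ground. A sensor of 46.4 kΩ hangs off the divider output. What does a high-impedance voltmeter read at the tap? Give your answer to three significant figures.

The load sits in parallel with R_B: R_B‖R_L = (8.20 × 46.4) / (8.20 + 46.4) = 6.968 kΩ.
V_out = 3.81 × 6.968 / (47.0 + 6.968) = 3.81 × 6.968/53.97 = 0.492 V.

V_out ≈ 0.492 V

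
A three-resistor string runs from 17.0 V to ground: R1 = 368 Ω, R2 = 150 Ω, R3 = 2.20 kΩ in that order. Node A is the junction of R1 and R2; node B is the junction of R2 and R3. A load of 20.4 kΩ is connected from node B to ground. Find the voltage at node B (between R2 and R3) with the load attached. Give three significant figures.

At node B, R3 is in parallel with the load: R3‖R_L = 1986 Ω.
Below node A the resistance is R2 + (R3‖R_L) = 2136 Ω, so V_A = 17.0 × 2136/2504 = 14.50 V.
Then V_B = V_A × (R3‖R_L)/(R2 + R3‖R_L) = 14.50 × 1986/2136 = 13.5 V.

V ≈ 13.5 V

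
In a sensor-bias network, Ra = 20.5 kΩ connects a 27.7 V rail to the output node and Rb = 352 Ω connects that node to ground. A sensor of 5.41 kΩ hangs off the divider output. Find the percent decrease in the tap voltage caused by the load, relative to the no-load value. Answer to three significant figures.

6.01 %

The divider's output (Thévenin) resistance is Ra‖Rb = 346.1 Ω.
Fractional drop under load = R_th/(R_th + R_L) = 346.1 / (346.1 + 5410) = 0.06012.
So the output falls by 6.01 %.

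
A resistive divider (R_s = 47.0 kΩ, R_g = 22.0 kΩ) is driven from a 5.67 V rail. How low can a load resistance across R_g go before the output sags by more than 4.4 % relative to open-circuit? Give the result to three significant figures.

Output resistance R_th = R_s‖R_g = (47.0 × 22.0)/69.00 = 14.99 kΩ.
The fractional drop is R_th/(R_th + R_L); requiring this ≤ 0.0440 gives R_L ≥ R_th(1/0.0440 − 1) = 14.99 × 21.73 = 326 kΩ.

R_L(min) ≈ 326 kΩ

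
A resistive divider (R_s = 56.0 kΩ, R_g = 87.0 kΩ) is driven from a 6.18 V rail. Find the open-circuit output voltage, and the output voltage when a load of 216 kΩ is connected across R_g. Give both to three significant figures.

Unloaded: 3.76 V; loaded: 3.25 V

Open-circuit: V = 6.18 × 87.0/(56.0 + 87.0) = 3.76 V.
With the load, R_g becomes R_g‖R_L = 62.02 kΩ, so V = 6.18 × 62.02/118.0 = 3.25 V.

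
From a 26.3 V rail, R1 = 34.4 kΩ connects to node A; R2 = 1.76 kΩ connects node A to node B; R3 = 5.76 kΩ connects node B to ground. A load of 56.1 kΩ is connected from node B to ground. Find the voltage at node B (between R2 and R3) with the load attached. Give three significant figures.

At node B, R3 is in parallel with the load: R3‖R_L = 5.224 kΩ.
Below node A the resistance is R2 + (R3‖R_L) = 6.984 kΩ, so V_A = 26.3 × 6.984/41.38 = 4.438 V.
Then V_B = V_A × (R3‖R_L)/(R2 + R3‖R_L) = 4.438 × 5.224/6.984 = 3.32 V.

V ≈ 3.32 V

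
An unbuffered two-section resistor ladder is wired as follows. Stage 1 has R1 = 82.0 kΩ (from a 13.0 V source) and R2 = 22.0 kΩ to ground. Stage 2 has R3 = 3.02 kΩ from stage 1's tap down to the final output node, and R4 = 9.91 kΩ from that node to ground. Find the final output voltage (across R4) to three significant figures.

V_out ≈ 0.900 V

Stage 2 presents R3+R4 = 12.93 kΩ as a load on stage 1's tap.
Stage 1's lower leg becomes R2‖(R3+R4) = 8.144 kΩ, so V_mid = 13.0 × 8.144/90.14 = 1.174 V.
Stage 2 is itself unloaded: V_out = V_mid × R4/(R3+R4) = 1.174 × 9.91/12.93 = 0.900 V.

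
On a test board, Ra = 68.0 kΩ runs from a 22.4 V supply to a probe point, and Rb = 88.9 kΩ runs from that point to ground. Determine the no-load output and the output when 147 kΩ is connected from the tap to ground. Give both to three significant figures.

Unloaded: 12.7 V; loaded: 10.1 V

Open-circuit: V = 22.4 × 88.9/(68.0 + 88.9) = 12.7 V.
With the load, Rb becomes Rb‖R_L = 55.40 kΩ, so V = 22.4 × 55.40/123.4 = 10.1 V.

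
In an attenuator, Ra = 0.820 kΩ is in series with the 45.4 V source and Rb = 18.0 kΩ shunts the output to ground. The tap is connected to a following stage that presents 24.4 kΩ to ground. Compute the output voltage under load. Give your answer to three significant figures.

V_out ≈ 42.1 V

The load sits in parallel with Rb: Rb‖R_L = (18000 × 24400) / (18000 + 24400) = 10360 Ω.
V_out = 45.4 × 10360 / (820 + 10360) = 45.4 × 10360/11180 = 42.1 V.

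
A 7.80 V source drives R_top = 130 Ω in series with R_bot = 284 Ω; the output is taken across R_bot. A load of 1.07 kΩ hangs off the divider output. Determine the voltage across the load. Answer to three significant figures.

The load sits in parallel with R_bot: R_bot‖R_L = (284 × 1070) / (284 + 1070) = 224.4 Ω.
V_out = 7.80 × 224.4 / (130 + 224.4) = 7.80 × 224.4/354.4 = 4.94 V.

V_out ≈ 4.94 V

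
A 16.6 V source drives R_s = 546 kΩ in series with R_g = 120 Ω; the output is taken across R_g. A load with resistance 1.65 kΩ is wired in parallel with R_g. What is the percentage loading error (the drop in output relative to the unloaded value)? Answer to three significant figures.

The divider's output (Thévenin) resistance is R_s‖R_g = 120.0 Ω.
Fractional drop under load = R_th/(R_th + R_L) = 120.0 / (120.0 + 1650) = 0.06778.
So the output falls by 6.78 %.

6.78 %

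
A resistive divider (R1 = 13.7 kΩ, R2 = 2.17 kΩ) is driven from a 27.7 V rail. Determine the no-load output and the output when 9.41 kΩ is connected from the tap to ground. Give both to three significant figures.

Unloaded: 3.79 V; loaded: 3.16 V

Open-circuit: V = 27.7 × 2.17/(13.7 + 2.17) = 3.79 V.
With the load, R2 becomes R2‖R_L = 1.763 kΩ, so V = 27.7 × 1.763/15.46 = 3.16 V.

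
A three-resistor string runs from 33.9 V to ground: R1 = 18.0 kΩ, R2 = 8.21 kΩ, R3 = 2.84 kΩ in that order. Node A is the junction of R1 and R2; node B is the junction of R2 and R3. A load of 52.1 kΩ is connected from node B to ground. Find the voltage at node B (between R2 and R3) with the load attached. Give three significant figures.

V ≈ 3.16 V

At node B, R3 is in parallel with the load: R3‖R_L = 2.693 kΩ.
Below node A the resistance is R2 + (R3‖R_L) = 10.90 kΩ, so V_A = 33.9 × 10.90/28.90 = 12.79 V.
Then V_B = V_A × (R3‖R_L)/(R2 + R3‖R_L) = 12.79 × 2.693/10.90 = 3.16 V.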